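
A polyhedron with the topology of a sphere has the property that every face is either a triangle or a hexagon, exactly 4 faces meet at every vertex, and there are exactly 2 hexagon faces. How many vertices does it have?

Let x be the number of triangles; then F = 2 + x.
Edge–face incidences: 2E = 6·2 + 3·x = 12 + 3x.
Every vertex has degree 4, so 4V = 2E.
Euler: V − E + F = 2 ⇒ (2E)/4 − E + (2 + x) = 2.
Multiply by 8: 2·(2E) − 4·(2E) + 8·(2 + x) = 16, i.e. 16 + 8x − 2·(12 + 3x) = 16.
Collecting terms: 2x − 8 = 16, so 2x = 24, so x = 12.
Then 2E = 12 + 3·12 = 48, so E = 24, V = 2E/4 = 12, F = 2 + 12 = 14.

12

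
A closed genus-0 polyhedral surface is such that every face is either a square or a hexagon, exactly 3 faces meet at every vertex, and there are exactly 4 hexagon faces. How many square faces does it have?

6

Let x be the number of squares; then F = 4 + x.
Edge–face incidences: 2E = 6·4 + 4·x = 24 + 4x.
Every vertex has degree 3, so 3V = 2E.
Euler: V − E + F = 2 ⇒ (2E)/3 − E + (4 + x) = 2.
Multiply by 6: 2·(2E) − 3·(2E) + 6·(4 + x) = 12, i.e. 24 + 6x − (24 + 4x) = 12.
Collecting terms: 2x = 12, so x = 6.
Then 2E = 24 + 4·6 = 48, so E = 24, V = 2E/3 = 16, F = 4 + 6 = 10.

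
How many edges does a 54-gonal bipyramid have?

162

A bipyramid over an n-gon has 2n triangular faces and n + 2 vertices: V = 54 + 2 = 56, E = 3·54 = 162, F = 2·54 = 108.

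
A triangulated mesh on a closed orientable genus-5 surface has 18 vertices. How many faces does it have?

χ = 2 − 2·5 = -8, and every face is a triangle so 3F = 2E.
V − E + F = -8 with E = 3F/2 gives 18 − (3/2 − 1)·F = -8, so F = 52 and E = 78.

52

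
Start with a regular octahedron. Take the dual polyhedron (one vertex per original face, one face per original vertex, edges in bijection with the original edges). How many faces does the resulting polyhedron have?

6

The base solid has V = 6, E = 12, F = 8.
The dual swaps V and F and preserves E: V′ = F = 8, E′ = E = 12, F′ = V = 6.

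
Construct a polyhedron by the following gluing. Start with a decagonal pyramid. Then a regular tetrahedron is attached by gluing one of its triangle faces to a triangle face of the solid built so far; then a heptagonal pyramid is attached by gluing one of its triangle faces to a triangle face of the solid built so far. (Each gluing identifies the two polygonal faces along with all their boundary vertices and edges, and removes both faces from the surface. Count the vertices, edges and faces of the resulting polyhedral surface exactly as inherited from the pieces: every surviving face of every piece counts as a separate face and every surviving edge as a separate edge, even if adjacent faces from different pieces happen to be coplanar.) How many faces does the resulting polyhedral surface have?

A decagonal pyramid: V=11, E=20, F=11.
Attach a regular tetrahedron (V=4, E=6, F=4) along a 3-gon: merge 3 vertices and 3 edges, delete both glued faces → V=12, E=23, F=13.
Attach a heptagonal pyramid (V=8, E=14, F=8) along a 3-gon: merge 3 vertices and 3 edges, delete both glued faces → V=17, E=34, F=19.
Check: V − E + F = 17 − 34 + 19 = 2.

19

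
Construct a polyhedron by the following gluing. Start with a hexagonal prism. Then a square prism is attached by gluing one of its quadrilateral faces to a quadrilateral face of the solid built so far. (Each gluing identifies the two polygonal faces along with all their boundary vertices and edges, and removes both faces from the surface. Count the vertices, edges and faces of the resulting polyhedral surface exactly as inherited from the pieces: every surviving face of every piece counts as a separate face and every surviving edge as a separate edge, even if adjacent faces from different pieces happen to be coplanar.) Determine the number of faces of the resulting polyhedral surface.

12

A hexagonal prism: V=12, E=18, F=8.
Attach a square prism (V=8, E=12, F=6) along a 4-gon: merge 4 vertices and 4 edges, delete both glued faces → V=16, E=26, F=12.
Check: V − E + F = 16 − 26 + 12 = 2.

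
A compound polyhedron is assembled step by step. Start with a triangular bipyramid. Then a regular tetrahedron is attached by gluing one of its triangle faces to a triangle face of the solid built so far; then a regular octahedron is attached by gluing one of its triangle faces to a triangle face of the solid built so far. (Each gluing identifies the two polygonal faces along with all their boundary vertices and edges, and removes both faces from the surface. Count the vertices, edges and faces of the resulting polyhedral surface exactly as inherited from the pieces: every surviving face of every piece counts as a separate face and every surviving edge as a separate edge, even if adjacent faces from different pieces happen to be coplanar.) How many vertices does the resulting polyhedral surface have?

A triangular bipyramid: V=5, E=9, F=6.
Attach a regular tetrahedron (V=4, E=6, F=4) along a 3-gon: merge 3 vertices and 3 edges, delete both glued faces → V=6, E=12, F=8.
Attach a regular octahedron (V=6, E=12, F=8) along a 3-gon: merge 3 vertices and 3 edges, delete both glued faces → V=9, E=21, F=14.
Check: V − E + F = 9 − 21 + 14 = 2.

9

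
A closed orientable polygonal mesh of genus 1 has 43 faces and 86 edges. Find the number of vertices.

For a closed orientable surface of genus 1, χ = 2 − 2·1 = 0.
V = 0 + E − F = 0 + 86 − 43 = 43.

43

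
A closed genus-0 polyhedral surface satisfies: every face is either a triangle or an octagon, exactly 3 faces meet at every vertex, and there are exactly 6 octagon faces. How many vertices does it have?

Let x be the number of triangles; then F = 6 + x.
Edge–face incidences: 2E = 8·6 + 3·x = 48 + 3x.
Every vertex has degree 3, so 3V = 2E.
Euler: V − E + F = 2 ⇒ (2E)/3 − E + (6 + x) = 2.
Multiply by 6: 2·(2E) − 3·(2E) + 6·(6 + x) = 12, i.e. 36 + 6x − (48 + 3x) = 12.
Collecting terms: 3x − 12 = 12, so 3x = 24, so x = 8.
Then 2E = 48 + 3·8 = 72, so E = 36, V = 2E/3 = 24, F = 6 + 8 = 14.

24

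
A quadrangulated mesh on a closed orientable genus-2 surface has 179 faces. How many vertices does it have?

177

χ = 2 − 2·2 = -2, and every face is a square so 4F = 2E.
E = 4·179/2 = 358. Then V = -2 + E − F = -2 + 358 − 179 = 177.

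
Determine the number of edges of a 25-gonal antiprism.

An antiprism on an n-gon has two n-gon caps and 2n triangles: V = 2·25 = 50, E = 4·25 = 100, F = 2·25 + 2 = 52.

100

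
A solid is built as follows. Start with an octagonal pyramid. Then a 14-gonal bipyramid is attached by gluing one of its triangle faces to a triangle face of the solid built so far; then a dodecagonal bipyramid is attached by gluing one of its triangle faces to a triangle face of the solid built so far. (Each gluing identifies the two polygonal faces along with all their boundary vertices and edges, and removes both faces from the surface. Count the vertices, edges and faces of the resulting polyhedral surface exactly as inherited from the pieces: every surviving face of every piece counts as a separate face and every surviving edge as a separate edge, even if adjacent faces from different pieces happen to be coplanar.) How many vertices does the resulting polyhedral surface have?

An octagonal pyramid: V=9, E=16, F=9.
Attach a 14-gonal bipyramid (V=16, E=42, F=28) along a 3-gon: merge 3 vertices and 3 edges, delete both glued faces → V=22, E=55, F=35.
Attach a dodecagonal bipyramid (V=14, E=36, F=24) along a 3-gon: merge 3 vertices and 3 edges, delete both glued faces → V=33, E=88, F=57.
Check: V − E + F = 33 − 88 + 57 = 2.

33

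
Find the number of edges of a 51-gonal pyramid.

102

A pyramid on an n-gon base has one n-gon and n triangles: V = 51 + 1 = 52, E = 2·51 = 102, F = 51 + 1 = 52.
Check: V − E + F = 52 − 102 + 52 = 2.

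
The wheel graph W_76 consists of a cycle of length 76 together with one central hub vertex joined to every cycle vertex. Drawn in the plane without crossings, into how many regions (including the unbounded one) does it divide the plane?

77

W_76 has V = 76 + 1 = 77 vertices and E = 2·76 = 152 edges.
By Euler's formula F = 2 − V + E = 2 − 77 + 152 = 77.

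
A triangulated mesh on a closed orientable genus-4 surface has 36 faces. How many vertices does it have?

χ = 2 − 2·4 = -6, and every face is a triangle so 3F = 2E.
E = 3·36/2 = 54. Then V = -6 + E − F = -6 + 54 − 36 = 12.

12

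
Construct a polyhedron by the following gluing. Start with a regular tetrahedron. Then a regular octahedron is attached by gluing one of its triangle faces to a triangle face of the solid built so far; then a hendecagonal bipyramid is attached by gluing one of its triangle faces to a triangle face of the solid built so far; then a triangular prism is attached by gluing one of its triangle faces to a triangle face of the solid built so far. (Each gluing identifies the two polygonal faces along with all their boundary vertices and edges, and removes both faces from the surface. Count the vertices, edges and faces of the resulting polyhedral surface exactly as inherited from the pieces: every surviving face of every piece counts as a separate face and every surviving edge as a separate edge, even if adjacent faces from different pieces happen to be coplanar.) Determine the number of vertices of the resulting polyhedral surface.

A regular tetrahedron: V=4, E=6, F=4.
Attach a regular octahedron (V=6, E=12, F=8) along a 3-gon: merge 3 vertices and 3 edges, delete both glued faces → V=7, E=15, F=10.
Attach a hendecagonal bipyramid (V=13, E=33, F=22) along a 3-gon: merge 3 vertices and 3 edges, delete both glued faces → V=17, E=45, F=30.
Attach a triangular prism (V=6, E=9, F=5) along a 3-gon: merge 3 vertices and 3 edges, delete both glued faces → V=20, E=51, F=33.
Check: V − E + F = 20 − 51 + 33 = 2.

20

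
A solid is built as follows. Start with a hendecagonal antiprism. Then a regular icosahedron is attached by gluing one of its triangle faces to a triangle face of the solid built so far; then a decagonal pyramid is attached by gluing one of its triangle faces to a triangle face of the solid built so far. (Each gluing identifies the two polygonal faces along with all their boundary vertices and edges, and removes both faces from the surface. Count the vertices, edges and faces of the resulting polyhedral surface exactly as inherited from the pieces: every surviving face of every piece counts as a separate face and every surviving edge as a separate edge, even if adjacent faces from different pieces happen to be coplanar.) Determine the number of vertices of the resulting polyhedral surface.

A hendecagonal antiprism: V=22, E=44, F=24.
Attach a regular icosahedron (V=12, E=30, F=20) along a 3-gon: merge 3 vertices and 3 edges, delete both glued faces → V=31, E=71, F=42.
Attach a decagonal pyramid (V=11, E=20, F=11) along a 3-gon: merge 3 vertices and 3 edges, delete both glued faces → V=39, E=88, F=51.
Check: V − E + F = 39 − 88 + 51 = 2.

39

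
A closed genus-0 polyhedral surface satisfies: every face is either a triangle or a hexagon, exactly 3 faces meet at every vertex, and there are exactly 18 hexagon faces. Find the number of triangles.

4

Let x be the number of triangles; then F = 18 + x.
Edge–face incidences: 2E = 6·18 + 3·x = 108 + 3x.
Every vertex has degree 3, so 3V = 2E.
Euler: V − E + F = 2 ⇒ (2E)/3 − E + (18 + x) = 2.
Multiply by 6: 2·(2E) − 3·(2E) + 6·(18 + x) = 12, i.e. 108 + 6x − (108 + 3x) = 12.
Collecting terms: 3x = 12, so x = 4.
Then 2E = 108 + 3·4 = 120, so E = 60, V = 2E/3 = 40, F = 18 + 4 = 22.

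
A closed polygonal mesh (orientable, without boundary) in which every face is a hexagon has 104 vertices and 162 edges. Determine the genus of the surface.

Every face is a hexagon and each edge borders two faces, so 6F = 2·162, giving F = 54.
χ = V − E + F = 104 − 162 + 54 = -4.
For a closed orientable surface χ = 2 − 2g, so g = (2 − (-4))/2 = 3.

3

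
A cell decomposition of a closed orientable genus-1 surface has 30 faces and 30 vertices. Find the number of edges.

60

For a closed orientable surface of genus 1, χ = 2 − 2·1 = 0.
E = V + F − (0) = 30 + 30 − (0) = 60.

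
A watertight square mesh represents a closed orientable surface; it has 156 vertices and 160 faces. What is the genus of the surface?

3

Every face is a square, so 2E = 4·160 = 640, giving E = 320.
χ = V − E + F = 156 − 320 + 160 = -4.
For a closed orientable surface χ = 2 − 2g, so g = (2 − (-4))/2 = 3.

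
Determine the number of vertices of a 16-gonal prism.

A prism on an n-gon has two n-gon bases and n rectangular sides: V = 2·16 = 32, E = 3·16 = 48, F = 16 + 2 = 18.
Check: V − E + F = 32 − 48 + 18 = 2.

32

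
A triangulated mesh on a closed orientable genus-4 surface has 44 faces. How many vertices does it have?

16

χ = 2 − 2·4 = -6, and every face is a triangle so 3F = 2E.
E = 3·44/2 = 66. Then V = -6 + E − F = -6 + 66 − 44 = 16.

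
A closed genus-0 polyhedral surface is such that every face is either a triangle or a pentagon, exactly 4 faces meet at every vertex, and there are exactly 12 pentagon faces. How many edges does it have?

60

Let x be the number of triangles; then F = 12 + x.
Edge–face incidences: 2E = 5·12 + 3·x = 60 + 3x.
Every vertex has degree 4, so 4V = 2E.
Euler: V − E + F = 2 ⇒ (2E)/4 − E + (12 + x) = 2.
Multiply by 8: 2·(2E) − 4·(2E) + 8·(12 + x) = 16, i.e. 96 + 8x − 2·(60 + 3x) = 16.
Collecting terms: 2x − 24 = 16, so 2x = 40, so x = 20.
Then 2E = 60 + 3·20 = 120, so E = 60, V = 2E/4 = 30, F = 12 + 20 = 32.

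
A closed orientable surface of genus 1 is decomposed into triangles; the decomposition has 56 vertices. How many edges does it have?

168

χ = 2 − 2·1 = 0, and every face is a triangle so 3F = 2E.
V − E + F = 0 with E = 3F/2 gives 56 − (3/2 − 1)·F = 0, so F = 112 and E = 168.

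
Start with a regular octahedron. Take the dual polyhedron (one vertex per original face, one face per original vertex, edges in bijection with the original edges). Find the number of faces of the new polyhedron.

The base solid has V = 6, E = 12, F = 8.
The dual swaps V and F and preserves E: V′ = F = 8, E′ = E = 12, F′ = V = 6.

6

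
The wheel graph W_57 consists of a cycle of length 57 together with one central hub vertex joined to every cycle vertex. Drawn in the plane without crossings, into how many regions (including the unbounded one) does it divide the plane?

W_57 has V = 57 + 1 = 58 vertices and E = 2·57 = 114 edges.
By Euler's formula F = 2 − V + E = 2 − 58 + 114 = 58.

58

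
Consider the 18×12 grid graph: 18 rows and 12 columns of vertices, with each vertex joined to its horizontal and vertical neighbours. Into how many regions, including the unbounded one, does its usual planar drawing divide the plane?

The grid has V = 18·12 = 216 vertices and E = 18·11 + 12·17 = 402 edges.
F = 2 − V + E = 2 − 216 + 402 = 188.

188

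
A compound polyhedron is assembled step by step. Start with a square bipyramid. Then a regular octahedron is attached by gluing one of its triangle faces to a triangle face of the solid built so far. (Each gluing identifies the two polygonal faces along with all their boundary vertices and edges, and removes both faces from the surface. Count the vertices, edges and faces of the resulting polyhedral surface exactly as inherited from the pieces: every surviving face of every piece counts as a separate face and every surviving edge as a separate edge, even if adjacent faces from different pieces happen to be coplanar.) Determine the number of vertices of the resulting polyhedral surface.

9

A square bipyramid: V=6, E=12, F=8.
Attach a regular octahedron (V=6, E=12, F=8) along a 3-gon: merge 3 vertices and 3 edges, delete both glued faces → V=9, E=21, F=14.
Check: V − E + F = 9 − 21 + 14 = 2.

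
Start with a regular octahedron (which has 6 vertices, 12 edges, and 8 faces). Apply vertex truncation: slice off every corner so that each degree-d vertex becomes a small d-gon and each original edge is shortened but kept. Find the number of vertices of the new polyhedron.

24

Truncation replaces each original edge-end by a new vertex, so V′ = 2E = 24.
Each original edge survives, and each old vertex of degree d contributes d new edges; summing degrees gives Σd = 2E, so E′ = E + 2E = 3E = 36.
Each original face survives and each original vertex becomes one new face: F′ = F + V = 14.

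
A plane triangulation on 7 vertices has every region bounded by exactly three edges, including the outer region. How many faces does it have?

In a plane triangulation 3F = 2E and V − E + F = 2, so F = 2V − 4 = 2·7 − 4 = 10.

10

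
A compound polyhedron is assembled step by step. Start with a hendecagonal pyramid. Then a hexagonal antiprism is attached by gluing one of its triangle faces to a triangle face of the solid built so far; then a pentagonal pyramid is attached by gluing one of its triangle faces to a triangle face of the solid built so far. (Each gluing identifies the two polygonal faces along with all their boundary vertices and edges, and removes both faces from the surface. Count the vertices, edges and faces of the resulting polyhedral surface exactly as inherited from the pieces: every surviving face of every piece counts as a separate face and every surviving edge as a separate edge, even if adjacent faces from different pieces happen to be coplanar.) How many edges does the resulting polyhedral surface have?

A hendecagonal pyramid: V=12, E=22, F=12.
Attach a hexagonal antiprism (V=12, E=24, F=14) along a 3-gon: merge 3 vertices and 3 edges, delete both glued faces → V=21, E=43, F=24.
Attach a pentagonal pyramid (V=6, E=10, F=6) along a 3-gon: merge 3 vertices and 3 edges, delete both glued faces → V=24, E=50, F=28.
Check: V − E + F = 24 − 50 + 28 = 2.

50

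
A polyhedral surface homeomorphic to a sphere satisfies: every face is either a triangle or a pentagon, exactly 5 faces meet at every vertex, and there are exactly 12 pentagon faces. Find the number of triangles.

80

Let x be the number of triangles; then F = 12 + x.
Edge–face incidences: 2E = 5·12 + 3·x = 60 + 3x.
Every vertex has degree 5, so 5V = 2E.
Euler: V − E + F = 2 ⇒ (2E)/5 − E + (12 + x) = 2.
Multiply by 10: 2·(2E) − 5·(2E) + 10·(12 + x) = 20, i.e. 120 + 10x − 3·(60 + 3x) = 20.
Collecting terms: x − 60 = 20, so x = 80.
Then 2E = 60 + 3·80 = 300, so E = 150, V = 2E/5 = 60, F = 12 + 80 = 92.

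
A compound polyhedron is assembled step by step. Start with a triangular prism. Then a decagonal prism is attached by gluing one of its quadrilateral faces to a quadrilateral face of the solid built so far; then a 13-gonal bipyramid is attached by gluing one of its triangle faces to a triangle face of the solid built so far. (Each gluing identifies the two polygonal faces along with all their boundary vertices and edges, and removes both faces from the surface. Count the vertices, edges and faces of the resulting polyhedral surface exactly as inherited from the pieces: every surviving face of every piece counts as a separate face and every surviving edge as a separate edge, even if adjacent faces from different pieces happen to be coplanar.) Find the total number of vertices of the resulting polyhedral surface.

34

A triangular prism: V=6, E=9, F=5.
Attach a decagonal prism (V=20, E=30, F=12) along a 4-gon: merge 4 vertices and 4 edges, delete both glued faces → V=22, E=35, F=15.
Attach a 13-gonal bipyramid (V=15, E=39, F=26) along a 3-gon: merge 3 vertices and 3 edges, delete both glued faces → V=34, E=71, F=39.
Check: V − E + F = 34 − 71 + 39 = 2.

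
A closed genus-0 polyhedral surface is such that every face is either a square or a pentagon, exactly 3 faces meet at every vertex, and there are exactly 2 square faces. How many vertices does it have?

Let x be the number of pentagons; then F = 2 + x.
Edge–face incidences: 2E = 4·2 + 5·x = 8 + 5x.
Every vertex has degree 3, so 3V = 2E.
Euler: V − E + F = 2 ⇒ (2E)/3 − E + (2 + x) = 2.
Multiply by 6: 2·(2E) − 3·(2E) + 6·(2 + x) = 12, i.e. 12 + 6x − (8 + 5x) = 12.
Collecting terms: x + 4 = 12, so x = 8.
Then 2E = 8 + 5·8 = 48, so E = 24, V = 2E/3 = 16, F = 2 + 8 = 10.

16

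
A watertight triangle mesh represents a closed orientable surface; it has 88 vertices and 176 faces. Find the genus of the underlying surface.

Every face is a triangle, so 2E = 3·176 = 528, giving E = 264.
χ = V − E + F = 88 − 264 + 176 = 0.
For a closed orientable surface χ = 2 − 2g, so g = (2 − (0))/2 = 1.

1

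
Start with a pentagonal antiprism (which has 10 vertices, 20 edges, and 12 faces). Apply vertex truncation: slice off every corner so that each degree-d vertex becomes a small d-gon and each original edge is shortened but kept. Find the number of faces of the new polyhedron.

22

Truncation replaces each original edge-end by a new vertex, so V′ = 2E = 40.
Each original edge survives, and each old vertex of degree d contributes d new edges; summing degrees gives Σd = 2E, so E′ = E + 2E = 3E = 60.
Each original face survives and each original vertex becomes one new face: F′ = F + V = 22.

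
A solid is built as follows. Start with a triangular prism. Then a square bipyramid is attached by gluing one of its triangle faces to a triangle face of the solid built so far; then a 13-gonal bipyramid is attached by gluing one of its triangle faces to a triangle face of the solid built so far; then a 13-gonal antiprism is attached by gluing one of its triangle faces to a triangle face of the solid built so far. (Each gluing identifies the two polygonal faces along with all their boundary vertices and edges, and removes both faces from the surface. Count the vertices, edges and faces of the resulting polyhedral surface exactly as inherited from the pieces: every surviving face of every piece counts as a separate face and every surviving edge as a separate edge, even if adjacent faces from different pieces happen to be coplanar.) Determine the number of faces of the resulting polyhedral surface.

61

A triangular prism: V=6, E=9, F=5.
Attach a square bipyramid (V=6, E=12, F=8) along a 3-gon: merge 3 vertices and 3 edges, delete both glued faces → V=9, E=18, F=11.
Attach a 13-gonal bipyramid (V=15, E=39, F=26) along a 3-gon: merge 3 vertices and 3 edges, delete both glued faces → V=21, E=54, F=35.
Attach a 13-gonal antiprism (V=26, E=52, F=28) along a 3-gon: merge 3 vertices and 3 edges, delete both glued faces → V=44, E=103, F=61.
Check: V − E + F = 44 − 103 + 61 = 2.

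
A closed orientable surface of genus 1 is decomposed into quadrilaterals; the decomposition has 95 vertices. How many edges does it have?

190

χ = 2 − 2·1 = 0, and every face is a square so 4F = 2E.
V − E + F = 0 with E = 4F/2 gives 95 − (4/2 − 1)·F = 0, so F = 95 and E = 190.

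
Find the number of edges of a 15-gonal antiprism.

An antiprism on an n-gon has two n-gon caps and 2n triangles: V = 2·15 = 30, E = 4·15 = 60, F = 2·15 + 2 = 32.

60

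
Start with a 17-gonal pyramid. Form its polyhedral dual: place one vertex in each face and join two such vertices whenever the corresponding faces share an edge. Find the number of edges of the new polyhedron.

34

The base solid has V = 18, E = 34, F = 18.
The dual swaps V and F and preserves E: V′ = F = 18, E′ = E = 34, F′ = V = 18.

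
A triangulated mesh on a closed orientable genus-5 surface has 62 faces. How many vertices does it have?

χ = 2 − 2·5 = -8, and every face is a triangle so 3F = 2E.
E = 3·62/2 = 93. Then V = -8 + E − F = -8 + 93 − 62 = 23.

23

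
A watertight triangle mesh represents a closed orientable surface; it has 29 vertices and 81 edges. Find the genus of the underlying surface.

0

Every face is a triangle and each edge borders two faces, so 3F = 2·81, giving F = 54.
χ = V − E + F = 29 − 81 + 54 = 2.
For a closed orientable surface χ = 2 − 2g, so g = (2 − (2))/2 = 0.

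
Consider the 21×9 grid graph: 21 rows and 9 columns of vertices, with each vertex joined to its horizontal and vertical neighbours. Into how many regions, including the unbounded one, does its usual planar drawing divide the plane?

161

The grid has V = 21·9 = 189 vertices and E = 21·8 + 9·20 = 348 edges.
F = 2 − V + E = 2 − 189 + 348 = 161.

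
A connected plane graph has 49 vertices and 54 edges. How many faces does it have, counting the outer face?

7

Euler's formula for a connected plane graph: V − E + F = 2, so F = 2 − 49 + 54 = 7.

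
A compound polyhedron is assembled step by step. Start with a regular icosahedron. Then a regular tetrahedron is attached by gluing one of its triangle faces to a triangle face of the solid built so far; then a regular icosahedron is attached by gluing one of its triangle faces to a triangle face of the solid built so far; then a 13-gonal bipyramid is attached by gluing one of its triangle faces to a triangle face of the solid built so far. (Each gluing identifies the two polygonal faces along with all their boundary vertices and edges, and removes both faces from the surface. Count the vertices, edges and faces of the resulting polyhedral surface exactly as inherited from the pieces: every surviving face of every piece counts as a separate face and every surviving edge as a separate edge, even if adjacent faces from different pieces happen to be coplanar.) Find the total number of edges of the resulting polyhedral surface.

96

A regular icosahedron: V=12, E=30, F=20.
Attach a regular tetrahedron (V=4, E=6, F=4) along a 3-gon: merge 3 vertices and 3 edges, delete both glued faces → V=13, E=33, F=22.
Attach a regular icosahedron (V=12, E=30, F=20) along a 3-gon: merge 3 vertices and 3 edges, delete both glued faces → V=22, E=60, F=40.
Attach a 13-gonal bipyramid (V=15, E=39, F=26) along a 3-gon: merge 3 vertices and 3 edges, delete both glued faces → V=34, E=96, F=64.
Check: V − E + F = 34 − 96 + 64 = 2.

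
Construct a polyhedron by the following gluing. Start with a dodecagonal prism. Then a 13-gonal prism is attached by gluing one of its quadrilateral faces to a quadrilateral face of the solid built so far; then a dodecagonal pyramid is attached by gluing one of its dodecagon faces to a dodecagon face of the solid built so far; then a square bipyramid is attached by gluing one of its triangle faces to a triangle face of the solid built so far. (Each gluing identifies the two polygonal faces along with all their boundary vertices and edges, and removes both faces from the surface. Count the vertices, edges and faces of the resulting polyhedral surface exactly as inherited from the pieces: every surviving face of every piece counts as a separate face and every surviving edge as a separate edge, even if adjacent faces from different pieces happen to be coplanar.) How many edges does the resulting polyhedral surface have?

A dodecagonal prism: V=24, E=36, F=14.
Attach a 13-gonal prism (V=26, E=39, F=15) along a 4-gon: merge 4 vertices and 4 edges, delete both glued faces → V=46, E=71, F=27.
Attach a dodecagonal pyramid (V=13, E=24, F=13) along a 12-gon: merge 12 vertices and 12 edges, delete both glued faces → V=47, E=83, F=38.
Attach a square bipyramid (V=6, E=12, F=8) along a 3-gon: merge 3 vertices and 3 edges, delete both glued faces → V=50, E=92, F=44.
Check: V − E + F = 50 − 92 + 44 = 2.

92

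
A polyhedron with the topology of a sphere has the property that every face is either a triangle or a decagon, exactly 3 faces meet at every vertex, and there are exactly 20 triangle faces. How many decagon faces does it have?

12

Let x be the number of decagons; then F = 20 + x.
Edge–face incidences: 2E = 3·20 + 10·x = 60 + 10x.
Every vertex has degree 3, so 3V = 2E.
Euler: V − E + F = 2 ⇒ (2E)/3 − E + (20 + x) = 2.
Multiply by 6: 2·(2E) − 3·(2E) + 6·(20 + x) = 12, i.e. 120 + 6x − (60 + 10x) = 12.
Collecting terms: −4x + 60 = 12, so −4x = −48, so x = 12.
Then 2E = 60 + 10·12 = 180, so E = 90, V = 2E/3 = 60, F = 20 + 12 = 32.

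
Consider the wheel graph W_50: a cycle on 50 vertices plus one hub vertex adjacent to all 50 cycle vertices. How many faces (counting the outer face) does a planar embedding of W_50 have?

51

W_50 has V = 50 + 1 = 51 vertices and E = 2·50 = 100 edges.
By Euler's formula F = 2 − V + E = 2 − 51 + 100 = 51.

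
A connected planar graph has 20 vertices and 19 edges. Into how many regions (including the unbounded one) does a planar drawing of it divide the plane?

1

Euler's formula for a connected plane graph: V − E + F = 2, so F = 2 − 20 + 19 = 1.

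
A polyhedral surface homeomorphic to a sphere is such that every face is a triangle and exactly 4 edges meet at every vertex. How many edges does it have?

Each face has 3 edges and each edge borders two faces, so 2E = 3F.
Each vertex has degree 4, so 4V = 2E and hence V = 3F/4.
Euler: V − E + F = 2 ⇒ (3F/4) − (3F/2) + F = 2.
Multiply by 8: (6 − 12 + 8)F = 16, i.e. 2F = 16.
So F = 8, E = 3·8/2 = 12, V = 3·8/4 = 6.

12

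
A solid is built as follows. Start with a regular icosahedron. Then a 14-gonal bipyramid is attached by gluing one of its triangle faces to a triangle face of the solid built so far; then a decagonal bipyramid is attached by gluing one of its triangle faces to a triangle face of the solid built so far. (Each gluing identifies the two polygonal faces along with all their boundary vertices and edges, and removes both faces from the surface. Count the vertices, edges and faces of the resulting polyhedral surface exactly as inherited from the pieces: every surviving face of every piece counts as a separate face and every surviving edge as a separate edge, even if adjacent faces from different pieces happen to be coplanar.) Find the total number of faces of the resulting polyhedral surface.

64

A regular icosahedron: V=12, E=30, F=20.
Attach a 14-gonal bipyramid (V=16, E=42, F=28) along a 3-gon: merge 3 vertices and 3 edges, delete both glued faces → V=25, E=69, F=46.
Attach a decagonal bipyramid (V=12, E=30, F=20) along a 3-gon: merge 3 vertices and 3 edges, delete both glued faces → V=34, E=96, F=64.
Check: V − E + F = 34 − 96 + 64 = 2.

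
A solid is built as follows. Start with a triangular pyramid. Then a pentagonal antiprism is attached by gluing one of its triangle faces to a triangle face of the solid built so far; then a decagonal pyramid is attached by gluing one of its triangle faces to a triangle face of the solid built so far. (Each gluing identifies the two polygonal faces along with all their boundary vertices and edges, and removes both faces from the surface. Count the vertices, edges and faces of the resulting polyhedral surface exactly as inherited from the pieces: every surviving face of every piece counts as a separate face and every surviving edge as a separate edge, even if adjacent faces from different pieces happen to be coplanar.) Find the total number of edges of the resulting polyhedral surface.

A triangular pyramid: V=4, E=6, F=4.
Attach a pentagonal antiprism (V=10, E=20, F=12) along a 3-gon: merge 3 vertices and 3 edges, delete both glued faces → V=11, E=23, F=14.
Attach a decagonal pyramid (V=11, E=20, F=11) along a 3-gon: merge 3 vertices and 3 edges, delete both glued faces → V=19, E=40, F=23.
Check: V − E + F = 19 − 40 + 23 = 2.

40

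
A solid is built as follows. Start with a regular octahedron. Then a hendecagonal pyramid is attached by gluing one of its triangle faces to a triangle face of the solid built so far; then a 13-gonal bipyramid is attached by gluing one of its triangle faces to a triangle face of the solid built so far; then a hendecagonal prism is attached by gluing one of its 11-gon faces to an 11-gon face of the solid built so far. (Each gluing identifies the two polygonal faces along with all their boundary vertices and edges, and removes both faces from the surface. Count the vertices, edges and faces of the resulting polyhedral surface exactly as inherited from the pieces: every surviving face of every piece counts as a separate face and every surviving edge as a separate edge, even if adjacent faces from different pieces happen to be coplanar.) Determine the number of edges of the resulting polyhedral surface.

A regular octahedron: V=6, E=12, F=8.
Attach a hendecagonal pyramid (V=12, E=22, F=12) along a 3-gon: merge 3 vertices and 3 edges, delete both glued faces → V=15, E=31, F=18.
Attach a 13-gonal bipyramid (V=15, E=39, F=26) along a 3-gon: merge 3 vertices and 3 edges, delete both glued faces → V=27, E=67, F=42.
Attach a hendecagonal prism (V=22, E=33, F=13) along an 11-gon: merge 11 vertices and 11 edges, delete both glued faces → V=38, E=89, F=53.
Check: V − E + F = 38 − 89 + 53 = 2.

89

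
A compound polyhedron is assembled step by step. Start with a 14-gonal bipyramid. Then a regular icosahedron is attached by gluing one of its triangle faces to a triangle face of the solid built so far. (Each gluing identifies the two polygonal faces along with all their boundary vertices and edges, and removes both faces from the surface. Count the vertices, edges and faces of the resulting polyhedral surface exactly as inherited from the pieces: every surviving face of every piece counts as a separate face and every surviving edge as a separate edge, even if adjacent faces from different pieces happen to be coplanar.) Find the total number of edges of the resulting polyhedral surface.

A 14-gonal bipyramid: V=16, E=42, F=28.
Attach a regular icosahedron (V=12, E=30, F=20) along a 3-gon: merge 3 vertices and 3 edges, delete both glued faces → V=25, E=69, F=46.
Check: V − E + F = 25 − 69 + 46 = 2.

69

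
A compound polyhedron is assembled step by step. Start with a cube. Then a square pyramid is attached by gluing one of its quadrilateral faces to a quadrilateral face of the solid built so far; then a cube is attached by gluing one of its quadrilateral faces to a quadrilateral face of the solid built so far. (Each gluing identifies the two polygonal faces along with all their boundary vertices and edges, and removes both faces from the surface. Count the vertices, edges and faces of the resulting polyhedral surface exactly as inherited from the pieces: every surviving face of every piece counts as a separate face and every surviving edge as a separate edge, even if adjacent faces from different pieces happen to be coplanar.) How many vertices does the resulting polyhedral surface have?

A cube: V=8, E=12, F=6.
Attach a square pyramid (V=5, E=8, F=5) along a 4-gon: merge 4 vertices and 4 edges, delete both glued faces → V=9, E=16, F=9.
Attach a cube (V=8, E=12, F=6) along a 4-gon: merge 4 vertices and 4 edges, delete both glued faces → V=13, E=24, F=13.
Check: V − E + F = 13 − 24 + 13 = 2.

13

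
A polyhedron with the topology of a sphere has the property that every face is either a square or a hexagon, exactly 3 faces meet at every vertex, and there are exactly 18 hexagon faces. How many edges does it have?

66

Let x be the number of squares; then F = 18 + x.
Edge–face incidences: 2E = 6·18 + 4·x = 108 + 4x.
Every vertex has degree 3, so 3V = 2E.
Euler: V − E + F = 2 ⇒ (2E)/3 − E + (18 + x) = 2.
Multiply by 6: 2·(2E) − 3·(2E) + 6·(18 + x) = 12, i.e. 108 + 6x − (108 + 4x) = 12.
Collecting terms: 2x = 12, so x = 6.
Then 2E = 108 + 4·6 = 132, so E = 66, V = 2E/3 = 44, F = 18 + 6 = 24.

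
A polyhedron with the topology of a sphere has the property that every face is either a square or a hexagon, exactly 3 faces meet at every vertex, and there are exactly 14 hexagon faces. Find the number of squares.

6

Let x be the number of squares; then F = 14 + x.
Edge–face incidences: 2E = 6·14 + 4·x = 84 + 4x.
Every vertex has degree 3, so 3V = 2E.
Euler: V − E + F = 2 ⇒ (2E)/3 − E + (14 + x) = 2.
Multiply by 6: 2·(2E) − 3·(2E) + 6·(14 + x) = 12, i.e. 84 + 6x − (84 + 4x) = 12.
Collecting terms: 2x = 12, so x = 6.
Then 2E = 84 + 4·6 = 108, so E = 54, V = 2E/3 = 36, F = 14 + 6 = 20.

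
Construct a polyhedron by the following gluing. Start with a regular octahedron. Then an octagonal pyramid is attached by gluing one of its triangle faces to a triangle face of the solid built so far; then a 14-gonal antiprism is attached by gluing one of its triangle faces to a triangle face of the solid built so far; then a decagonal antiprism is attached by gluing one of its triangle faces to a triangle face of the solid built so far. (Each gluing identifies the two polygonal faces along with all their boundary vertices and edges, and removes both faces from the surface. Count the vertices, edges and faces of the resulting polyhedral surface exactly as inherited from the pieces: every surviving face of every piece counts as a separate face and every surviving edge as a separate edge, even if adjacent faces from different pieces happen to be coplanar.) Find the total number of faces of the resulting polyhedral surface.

63

A regular octahedron: V=6, E=12, F=8.
Attach an octagonal pyramid (V=9, E=16, F=9) along a 3-gon: merge 3 vertices and 3 edges, delete both glued faces → V=12, E=25, F=15.
Attach a 14-gonal antiprism (V=28, E=56, F=30) along a 3-gon: merge 3 vertices and 3 edges, delete both glued faces → V=37, E=78, F=43.
Attach a decagonal antiprism (V=20, E=40, F=22) along a 3-gon: merge 3 vertices and 3 edges, delete both glued faces → V=54, E=115, F=63.
Check: V − E + F = 54 − 115 + 63 = 2.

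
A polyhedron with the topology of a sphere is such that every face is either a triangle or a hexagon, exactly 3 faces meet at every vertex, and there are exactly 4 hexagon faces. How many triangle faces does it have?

4

Let x be the number of triangles; then F = 4 + x.
Edge–face incidences: 2E = 6·4 + 3·x = 24 + 3x.
Every vertex has degree 3, so 3V = 2E.
Euler: V − E + F = 2 ⇒ (2E)/3 − E + (4 + x) = 2.
Multiply by 6: 2·(2E) − 3·(2E) + 6·(4 + x) = 12, i.e. 24 + 6x − (24 + 3x) = 12.
Collecting terms: 3x = 12, so x = 4.
Then 2E = 24 + 3·4 = 36, so E = 18, V = 2E/3 = 12, F = 4 + 4 = 8.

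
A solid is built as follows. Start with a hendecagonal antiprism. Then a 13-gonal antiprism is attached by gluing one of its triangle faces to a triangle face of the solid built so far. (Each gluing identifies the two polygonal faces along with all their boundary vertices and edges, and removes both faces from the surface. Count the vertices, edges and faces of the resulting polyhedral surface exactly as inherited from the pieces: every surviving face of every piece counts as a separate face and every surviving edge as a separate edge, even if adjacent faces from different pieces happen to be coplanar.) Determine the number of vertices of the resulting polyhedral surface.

45

A hendecagonal antiprism: V=22, E=44, F=24.
Attach a 13-gonal antiprism (V=26, E=52, F=28) along a 3-gon: merge 3 vertices and 3 edges, delete both glued faces → V=45, E=93, F=50.
Check: V − E + F = 45 − 93 + 50 = 2.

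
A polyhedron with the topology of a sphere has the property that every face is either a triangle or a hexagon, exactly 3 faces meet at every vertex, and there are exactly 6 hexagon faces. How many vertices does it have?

Let x be the number of triangles; then F = 6 + x.
Edge–face incidences: 2E = 6·6 + 3·x = 36 + 3x.
Every vertex has degree 3, so 3V = 2E.
Euler: V − E + F = 2 ⇒ (2E)/3 − E + (6 + x) = 2.
Multiply by 6: 2·(2E) − 3·(2E) + 6·(6 + x) = 12, i.e. 36 + 6x − (36 + 3x) = 12.
Collecting terms: 3x = 12, so x = 4.
Then 2E = 36 + 3·4 = 48, so E = 24, V = 2E/3 = 16, F = 6 + 4 = 10.

16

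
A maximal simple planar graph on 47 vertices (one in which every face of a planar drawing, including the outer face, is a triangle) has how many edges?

135

In a plane triangulation 3F = 2E and V − E + F = 2, so E = 3V − 6 = 3·47 − 6 = 135.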